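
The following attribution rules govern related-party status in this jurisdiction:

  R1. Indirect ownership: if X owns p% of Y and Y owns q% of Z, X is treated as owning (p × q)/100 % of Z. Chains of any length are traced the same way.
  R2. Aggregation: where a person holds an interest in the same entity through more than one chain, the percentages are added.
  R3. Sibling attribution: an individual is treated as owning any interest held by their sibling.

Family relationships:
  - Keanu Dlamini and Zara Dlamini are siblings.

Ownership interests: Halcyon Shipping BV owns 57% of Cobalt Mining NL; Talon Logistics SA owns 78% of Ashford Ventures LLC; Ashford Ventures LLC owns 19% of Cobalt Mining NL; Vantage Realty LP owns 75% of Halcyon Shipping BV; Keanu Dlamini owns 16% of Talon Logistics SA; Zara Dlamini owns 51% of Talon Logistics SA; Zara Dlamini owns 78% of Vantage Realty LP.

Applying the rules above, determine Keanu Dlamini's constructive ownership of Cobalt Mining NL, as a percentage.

43.2744%

By sibling attribution (R3), Keanu Dlamini is treated as also owning Zara Dlamini's interest in Talon Logistics SA, giving 16% + 51% = 67%.
By sibling attribution (R3), Keanu Dlamini is treated as owning Zara Dlamini's 78% interest in Vantage Realty LP.
Chain via Talon Logistics SA → Ashford Ventures LLC (R1): 67% × 78% × 19% = 9.9294% of Cobalt Mining NL.
Chain via Vantage Realty LP → Halcyon Shipping BV (R1): 78% × 75% × 57% = 33.345% of Cobalt Mining NL.
Aggregating (R2): 9.9294% + 33.345% = 43.2744%.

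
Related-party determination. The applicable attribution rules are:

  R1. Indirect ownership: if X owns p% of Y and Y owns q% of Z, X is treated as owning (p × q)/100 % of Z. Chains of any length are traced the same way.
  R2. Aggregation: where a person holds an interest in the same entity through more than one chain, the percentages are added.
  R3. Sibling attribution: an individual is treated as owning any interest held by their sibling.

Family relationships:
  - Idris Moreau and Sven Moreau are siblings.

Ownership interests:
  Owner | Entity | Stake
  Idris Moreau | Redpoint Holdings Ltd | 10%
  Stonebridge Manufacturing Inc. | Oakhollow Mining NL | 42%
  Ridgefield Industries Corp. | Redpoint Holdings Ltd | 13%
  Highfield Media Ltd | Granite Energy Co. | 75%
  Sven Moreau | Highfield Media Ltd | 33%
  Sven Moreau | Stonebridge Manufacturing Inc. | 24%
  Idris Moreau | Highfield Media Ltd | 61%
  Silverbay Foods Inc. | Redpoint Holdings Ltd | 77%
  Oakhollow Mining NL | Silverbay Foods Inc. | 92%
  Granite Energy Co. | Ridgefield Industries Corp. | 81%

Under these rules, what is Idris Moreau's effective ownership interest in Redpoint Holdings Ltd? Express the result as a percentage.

By sibling attribution (R3), Idris Moreau is treated as also owning Sven Moreau's interest in Highfield Media Ltd, giving 61% + 33% = 94%.
By sibling attribution (R3), Idris Moreau is treated as owning Sven Moreau's 24% interest in Stonebridge Manufacturing Inc.
Chain via Highfield Media Ltd → Granite Energy Co. → Ridgefield Industries Corp. (R1): 94% × 75% × 81% × 13% = 7.42365% of Redpoint Holdings Ltd.
Direct interest in Redpoint Holdings Ltd: 10%.
Chain via Stonebridge Manufacturing Inc. → Oakhollow Mining NL → Silverbay Foods Inc. (R1): 24% × 42% × 92% × 77% = 7.140672% of Redpoint Holdings Ltd.
Aggregating (R2): 7.42365% + 10% + 7.140672% = 24.564322%.

24.564322%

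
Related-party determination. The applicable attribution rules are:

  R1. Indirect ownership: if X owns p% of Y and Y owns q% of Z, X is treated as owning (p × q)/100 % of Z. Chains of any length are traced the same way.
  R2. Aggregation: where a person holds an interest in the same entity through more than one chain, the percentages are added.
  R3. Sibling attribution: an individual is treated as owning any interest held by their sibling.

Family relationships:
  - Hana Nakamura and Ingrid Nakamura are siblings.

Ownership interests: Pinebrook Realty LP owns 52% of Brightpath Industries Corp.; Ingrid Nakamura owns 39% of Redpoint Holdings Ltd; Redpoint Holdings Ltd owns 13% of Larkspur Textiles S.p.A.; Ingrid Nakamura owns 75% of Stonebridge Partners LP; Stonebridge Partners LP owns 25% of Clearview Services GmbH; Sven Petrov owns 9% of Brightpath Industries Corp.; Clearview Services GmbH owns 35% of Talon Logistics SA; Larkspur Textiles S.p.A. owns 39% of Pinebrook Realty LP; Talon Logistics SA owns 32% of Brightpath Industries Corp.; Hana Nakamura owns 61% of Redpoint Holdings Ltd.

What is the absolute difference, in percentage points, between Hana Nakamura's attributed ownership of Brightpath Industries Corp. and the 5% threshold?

0.2636

By sibling attribution (R3), Hana Nakamura is treated as also owning Ingrid Nakamura's interest in Redpoint Holdings Ltd, giving 61% + 39% = 100%.
By sibling attribution (R3), Hana Nakamura is treated as owning Ingrid Nakamura's 75% interest in Stonebridge Partners LP.
Chain via Redpoint Holdings Ltd → Larkspur Textiles S.p.A. → Pinebrook Realty LP (R1): 100% × 13% × 39% × 52% = 2.6364% of Brightpath Industries Corp.
Chain via Stonebridge Partners LP → Clearview Services GmbH → Talon Logistics SA (R1): 75% × 25% × 35% × 32% = 2.1% of Brightpath Industries Corp.
Aggregating (R2): 2.6364% + 2.1% = 4.7364%.
4.7364% falls short of the 5% threshold by 0.2636 percentage points.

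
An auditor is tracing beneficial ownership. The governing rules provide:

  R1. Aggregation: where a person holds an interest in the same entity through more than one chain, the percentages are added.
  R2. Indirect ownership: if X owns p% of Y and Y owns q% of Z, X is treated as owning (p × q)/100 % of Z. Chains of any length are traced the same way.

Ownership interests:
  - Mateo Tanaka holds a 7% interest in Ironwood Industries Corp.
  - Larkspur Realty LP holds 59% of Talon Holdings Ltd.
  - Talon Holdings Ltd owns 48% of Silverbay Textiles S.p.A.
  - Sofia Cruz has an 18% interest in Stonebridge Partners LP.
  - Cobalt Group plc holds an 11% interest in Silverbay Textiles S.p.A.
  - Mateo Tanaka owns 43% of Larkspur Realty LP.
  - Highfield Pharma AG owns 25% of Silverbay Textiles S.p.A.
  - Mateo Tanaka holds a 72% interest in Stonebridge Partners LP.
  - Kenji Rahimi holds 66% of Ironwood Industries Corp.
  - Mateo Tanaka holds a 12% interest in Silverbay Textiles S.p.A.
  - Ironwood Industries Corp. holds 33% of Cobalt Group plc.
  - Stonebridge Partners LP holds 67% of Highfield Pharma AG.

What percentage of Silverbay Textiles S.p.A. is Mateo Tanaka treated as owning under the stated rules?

Chain via Ironwood Industries Corp. → Cobalt Group plc (R2): 7% × 33% × 11% = 0.2541% of Silverbay Textiles S.p.A.
Chain via Larkspur Realty LP → Talon Holdings Ltd (R2): 43% × 59% × 48% = 12.1776% of Silverbay Textiles S.p.A.
Chain via Stonebridge Partners LP → Highfield Pharma AG (R2): 72% × 67% × 25% = 12.06% of Silverbay Textiles S.p.A.
Direct interest in Silverbay Textiles S.p.A: 12%.
Aggregating (R1): 0.2541% + 12.1776% + 12.06% + 12% = 36.4917%.

36.4917%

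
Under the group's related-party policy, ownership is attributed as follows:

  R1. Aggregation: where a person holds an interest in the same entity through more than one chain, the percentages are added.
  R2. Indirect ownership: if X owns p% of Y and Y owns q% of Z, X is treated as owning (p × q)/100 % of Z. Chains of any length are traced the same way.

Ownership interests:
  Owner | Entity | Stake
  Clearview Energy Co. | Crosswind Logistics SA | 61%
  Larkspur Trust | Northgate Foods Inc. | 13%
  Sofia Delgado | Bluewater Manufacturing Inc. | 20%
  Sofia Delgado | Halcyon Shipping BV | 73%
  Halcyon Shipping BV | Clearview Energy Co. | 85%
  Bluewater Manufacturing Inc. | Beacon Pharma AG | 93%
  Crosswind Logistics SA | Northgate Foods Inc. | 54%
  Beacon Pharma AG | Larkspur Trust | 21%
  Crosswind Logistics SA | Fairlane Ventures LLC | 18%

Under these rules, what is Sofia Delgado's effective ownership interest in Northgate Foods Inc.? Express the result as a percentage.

Chain via Halcyon Shipping BV → Clearview Energy Co. → Crosswind Logistics SA (R2): 73% × 85% × 61% × 54% = 20.43927% of Northgate Foods Inc.
Chain via Bluewater Manufacturing Inc. → Beacon Pharma AG → Larkspur Trust (R2): 20% × 93% × 21% × 13% = 0.50778% of Northgate Foods Inc.
Aggregating (R1): 20.43927% + 0.50778% = 20.94705%.

20.94705%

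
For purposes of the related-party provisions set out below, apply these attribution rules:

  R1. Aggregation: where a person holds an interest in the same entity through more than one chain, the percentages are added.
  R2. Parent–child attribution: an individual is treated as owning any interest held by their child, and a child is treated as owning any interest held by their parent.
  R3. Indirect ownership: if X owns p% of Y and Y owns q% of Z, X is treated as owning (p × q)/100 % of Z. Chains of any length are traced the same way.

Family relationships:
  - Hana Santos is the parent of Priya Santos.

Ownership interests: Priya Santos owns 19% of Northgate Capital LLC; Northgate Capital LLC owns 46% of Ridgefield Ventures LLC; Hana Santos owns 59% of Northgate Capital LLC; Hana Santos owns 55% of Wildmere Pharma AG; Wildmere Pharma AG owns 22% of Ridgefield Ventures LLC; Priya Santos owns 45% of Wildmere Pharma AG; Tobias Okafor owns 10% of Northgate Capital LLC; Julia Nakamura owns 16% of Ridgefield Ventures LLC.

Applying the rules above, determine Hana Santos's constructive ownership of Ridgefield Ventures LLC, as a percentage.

57.88%

By parent–child attribution (R2), Hana Santos is treated as also owning Priya Santos's interest in Wildmere Pharma AG, giving 55% + 45% = 100%.
By parent–child attribution (R2), Hana Santos is treated as also owning Priya Santos's interest in Northgate Capital LLC, giving 59% + 19% = 78%.
Chain via Wildmere Pharma AG (R3): 100% × 22% = 22% of Ridgefield Ventures LLC.
Chain via Northgate Capital LLC (R3): 78% × 46% = 35.88% of Ridgefield Ventures LLC.
Aggregating (R1): 22% + 35.88% = 57.88%.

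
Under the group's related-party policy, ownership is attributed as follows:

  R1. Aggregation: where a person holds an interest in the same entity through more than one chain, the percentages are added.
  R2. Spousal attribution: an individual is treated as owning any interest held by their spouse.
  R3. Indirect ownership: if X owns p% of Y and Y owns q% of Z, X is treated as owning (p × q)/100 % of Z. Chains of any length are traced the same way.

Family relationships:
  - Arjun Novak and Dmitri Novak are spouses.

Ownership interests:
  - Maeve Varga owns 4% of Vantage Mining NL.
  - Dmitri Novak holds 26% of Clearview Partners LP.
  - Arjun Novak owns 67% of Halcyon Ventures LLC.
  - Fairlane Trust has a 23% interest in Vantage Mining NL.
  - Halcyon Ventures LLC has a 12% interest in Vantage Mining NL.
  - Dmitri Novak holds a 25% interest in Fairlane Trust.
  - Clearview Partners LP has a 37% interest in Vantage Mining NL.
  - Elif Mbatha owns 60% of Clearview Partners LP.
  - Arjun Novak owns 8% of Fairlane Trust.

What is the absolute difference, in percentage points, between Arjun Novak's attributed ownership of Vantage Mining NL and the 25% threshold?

By spousal attribution (R2), Arjun Novak is treated as also owning Dmitri Novak's interest in Fairlane Trust, giving 8% + 25% = 33%.
By spousal attribution (R2), Arjun Novak is treated as owning Dmitri Novak's 26% interest in Clearview Partners LP.
Chain via Fairlane Trust (R3): 33% × 23% = 7.59% of Vantage Mining NL.
Chain via Halcyon Ventures LLC (R3): 67% × 12% = 8.04% of Vantage Mining NL.
Chain via Clearview Partners LP (R3): 26% × 37% = 9.62% of Vantage Mining NL.
Aggregating (R1): 7.59% + 8.04% + 9.62% = 25.25%.
25.25% exceeds the 25% threshold by 0.25 percentage points.

0.25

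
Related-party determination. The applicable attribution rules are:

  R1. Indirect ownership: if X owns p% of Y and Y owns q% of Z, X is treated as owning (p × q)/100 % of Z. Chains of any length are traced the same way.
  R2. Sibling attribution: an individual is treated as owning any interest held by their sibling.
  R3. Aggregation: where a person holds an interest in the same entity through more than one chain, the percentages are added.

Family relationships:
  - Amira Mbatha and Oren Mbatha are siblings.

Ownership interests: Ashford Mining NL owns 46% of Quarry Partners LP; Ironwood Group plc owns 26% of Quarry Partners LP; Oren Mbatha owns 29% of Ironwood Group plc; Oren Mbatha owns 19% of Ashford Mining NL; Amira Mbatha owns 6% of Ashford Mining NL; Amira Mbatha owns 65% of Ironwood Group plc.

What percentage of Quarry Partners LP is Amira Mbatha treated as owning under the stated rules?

By sibling attribution (R2), Amira Mbatha is treated as also owning Oren Mbatha's interest in Ironwood Group plc, giving 65% + 29% = 94%.
By sibling attribution (R2), Amira Mbatha is treated as also owning Oren Mbatha's interest in Ashford Mining NL, giving 6% + 19% = 25%.
Chain via Ironwood Group plc (R1): 94% × 26% = 24.44% of Quarry Partners LP.
Chain via Ashford Mining NL (R1): 25% × 46% = 11.5% of Quarry Partners LP.
Aggregating (R3): 24.44% + 11.5% = 35.94%.

35.94%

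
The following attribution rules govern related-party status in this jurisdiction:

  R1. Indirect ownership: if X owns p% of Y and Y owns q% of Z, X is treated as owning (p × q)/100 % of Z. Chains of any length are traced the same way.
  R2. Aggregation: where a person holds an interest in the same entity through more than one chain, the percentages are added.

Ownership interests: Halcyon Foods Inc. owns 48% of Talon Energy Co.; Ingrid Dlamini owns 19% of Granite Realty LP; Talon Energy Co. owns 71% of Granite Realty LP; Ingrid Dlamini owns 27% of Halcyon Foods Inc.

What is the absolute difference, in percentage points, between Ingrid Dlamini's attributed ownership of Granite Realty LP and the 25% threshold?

3.2016

Chain via Halcyon Foods Inc. → Talon Energy Co. (R1): 27% × 48% × 71% = 9.2016% of Granite Realty LP.
Direct interest in Granite Realty LP: 19%.
Aggregating (R2): 9.2016% + 19% = 28.2016%.
28.2016% exceeds the 25% threshold by 3.2016 percentage points.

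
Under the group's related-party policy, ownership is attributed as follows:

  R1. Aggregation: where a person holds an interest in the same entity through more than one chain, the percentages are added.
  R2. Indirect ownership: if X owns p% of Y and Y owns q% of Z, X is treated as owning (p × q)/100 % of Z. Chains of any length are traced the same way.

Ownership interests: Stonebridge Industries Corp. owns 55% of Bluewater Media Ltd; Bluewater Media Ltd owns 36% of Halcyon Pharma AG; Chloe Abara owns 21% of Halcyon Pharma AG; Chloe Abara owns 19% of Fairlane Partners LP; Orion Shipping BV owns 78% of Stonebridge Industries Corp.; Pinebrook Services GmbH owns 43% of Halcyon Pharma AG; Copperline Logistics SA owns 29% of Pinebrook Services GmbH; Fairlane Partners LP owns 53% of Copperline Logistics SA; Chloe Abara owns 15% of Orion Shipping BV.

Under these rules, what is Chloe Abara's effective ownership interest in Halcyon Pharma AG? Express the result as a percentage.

Chain via Fairlane Partners LP → Copperline Logistics SA → Pinebrook Services GmbH (R2): 19% × 53% × 29% × 43% = 1.255729% of Halcyon Pharma AG.
Chain via Orion Shipping BV → Stonebridge Industries Corp. → Bluewater Media Ltd (R2): 15% × 78% × 55% × 36% = 2.3166% of Halcyon Pharma AG.
Direct interest in Halcyon Pharma AG: 21%.
Aggregating (R1): 1.255729% + 2.3166% + 21% = 24.572329%.

24.572329%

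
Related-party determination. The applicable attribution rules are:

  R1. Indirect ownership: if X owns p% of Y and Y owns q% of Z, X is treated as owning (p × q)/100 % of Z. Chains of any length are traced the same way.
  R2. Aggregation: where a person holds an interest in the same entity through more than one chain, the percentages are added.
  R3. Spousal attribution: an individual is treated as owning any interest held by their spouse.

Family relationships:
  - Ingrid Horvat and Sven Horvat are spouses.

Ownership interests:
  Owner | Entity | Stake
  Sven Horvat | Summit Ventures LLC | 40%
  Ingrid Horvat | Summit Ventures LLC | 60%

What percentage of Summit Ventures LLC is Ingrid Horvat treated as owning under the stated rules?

100%

By spousal attribution (R3), Ingrid Horvat is treated as also owning Sven Horvat's interest in Summit Ventures LLC, giving 60% + 40% = 100%.
Direct interest in Summit Ventures LLC: 100%.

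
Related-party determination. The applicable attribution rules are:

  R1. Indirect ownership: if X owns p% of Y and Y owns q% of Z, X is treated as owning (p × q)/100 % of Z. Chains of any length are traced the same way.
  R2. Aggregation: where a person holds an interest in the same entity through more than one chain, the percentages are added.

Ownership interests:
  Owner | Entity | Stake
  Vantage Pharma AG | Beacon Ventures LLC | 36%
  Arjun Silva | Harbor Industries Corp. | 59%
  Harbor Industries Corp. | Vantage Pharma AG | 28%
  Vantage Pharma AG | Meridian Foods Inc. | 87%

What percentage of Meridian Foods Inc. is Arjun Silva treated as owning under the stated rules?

14.3724%

Chain via Harbor Industries Corp. → Vantage Pharma AG (R1): 59% × 28% × 87% = 14.3724% of Meridian Foods Inc.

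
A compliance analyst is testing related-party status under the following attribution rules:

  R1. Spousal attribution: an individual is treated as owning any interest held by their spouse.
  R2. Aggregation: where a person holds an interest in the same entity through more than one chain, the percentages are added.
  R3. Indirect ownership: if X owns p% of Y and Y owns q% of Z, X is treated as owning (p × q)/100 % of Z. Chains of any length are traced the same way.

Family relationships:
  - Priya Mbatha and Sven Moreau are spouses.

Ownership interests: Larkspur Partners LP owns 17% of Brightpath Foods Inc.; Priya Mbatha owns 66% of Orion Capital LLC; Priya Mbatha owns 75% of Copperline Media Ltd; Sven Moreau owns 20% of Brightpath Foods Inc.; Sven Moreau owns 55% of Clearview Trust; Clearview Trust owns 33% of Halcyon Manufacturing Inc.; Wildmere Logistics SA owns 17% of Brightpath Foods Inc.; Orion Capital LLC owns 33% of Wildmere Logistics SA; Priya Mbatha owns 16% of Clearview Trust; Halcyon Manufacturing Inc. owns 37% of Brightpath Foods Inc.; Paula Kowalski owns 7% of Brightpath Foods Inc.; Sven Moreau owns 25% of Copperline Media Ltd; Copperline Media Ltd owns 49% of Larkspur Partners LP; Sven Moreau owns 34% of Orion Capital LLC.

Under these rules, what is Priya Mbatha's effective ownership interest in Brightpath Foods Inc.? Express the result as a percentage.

42.6091%

By spousal attribution (R1), Priya Mbatha is treated as also owning Sven Moreau's interest in Copperline Media Ltd, giving 75% + 25% = 100%.
By spousal attribution (R1), Priya Mbatha is treated as also owning Sven Moreau's interest in Orion Capital LLC, giving 66% + 34% = 100%.
By spousal attribution (R1), Priya Mbatha is treated as also owning Sven Moreau's interest in Clearview Trust, giving 16% + 55% = 71%.
By spousal attribution (R1), Priya Mbatha is treated as owning Sven Moreau's 20% interest in Brightpath Foods Inc.
Chain via Copperline Media Ltd → Larkspur Partners LP (R3): 100% × 49% × 17% = 8.33% of Brightpath Foods Inc.
Chain via Orion Capital LLC → Wildmere Logistics SA (R3): 100% × 33% × 17% = 5.61% of Brightpath Foods Inc.
Chain via Clearview Trust → Halcyon Manufacturing Inc. (R3): 71% × 33% × 37% = 8.6691% of Brightpath Foods Inc.
Direct interest in Brightpath Foods Inc: 20%.
Aggregating (R2): 8.33% + 5.61% + 8.6691% + 20% = 42.6091%.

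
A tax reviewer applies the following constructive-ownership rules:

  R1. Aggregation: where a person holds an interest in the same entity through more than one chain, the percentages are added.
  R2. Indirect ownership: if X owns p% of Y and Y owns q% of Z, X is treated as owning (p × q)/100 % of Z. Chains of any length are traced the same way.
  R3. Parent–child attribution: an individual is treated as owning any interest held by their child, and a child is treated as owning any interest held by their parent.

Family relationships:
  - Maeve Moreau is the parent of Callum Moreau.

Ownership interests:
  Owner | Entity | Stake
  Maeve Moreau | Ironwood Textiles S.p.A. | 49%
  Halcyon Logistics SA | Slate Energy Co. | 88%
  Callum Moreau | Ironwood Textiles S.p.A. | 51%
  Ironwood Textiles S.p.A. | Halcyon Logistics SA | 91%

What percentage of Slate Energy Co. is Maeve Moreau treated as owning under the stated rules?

By parent–child attribution (R3), Maeve Moreau is treated as also owning Callum Moreau's interest in Ironwood Textiles S.p.A, giving 49% + 51% = 100%.
Chain via Ironwood Textiles S.p.A. → Halcyon Logistics SA (R2): 100% × 91% × 88% = 80.08% of Slate Energy Co.

80.08%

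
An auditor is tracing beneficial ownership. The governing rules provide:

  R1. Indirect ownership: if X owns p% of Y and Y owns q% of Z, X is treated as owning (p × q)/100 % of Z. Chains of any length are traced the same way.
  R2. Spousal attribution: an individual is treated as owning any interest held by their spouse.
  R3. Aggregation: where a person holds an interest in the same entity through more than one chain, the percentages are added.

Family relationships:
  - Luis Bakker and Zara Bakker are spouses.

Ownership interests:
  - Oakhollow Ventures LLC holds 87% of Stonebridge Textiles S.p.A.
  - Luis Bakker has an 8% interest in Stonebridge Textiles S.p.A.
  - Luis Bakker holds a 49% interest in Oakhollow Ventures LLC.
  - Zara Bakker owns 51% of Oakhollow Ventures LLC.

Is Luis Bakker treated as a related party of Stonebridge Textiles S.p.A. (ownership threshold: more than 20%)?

By spousal attribution (R2), Luis Bakker is treated as also owning Zara Bakker's interest in Oakhollow Ventures LLC, giving 49% + 51% = 100%.
Chain via Oakhollow Ventures LLC (R1): 100% × 87% = 87% of Stonebridge Textiles S.p.A.
Direct interest in Stonebridge Textiles S.p.A: 8%.
Aggregating (R3): 87% + 8% = 95%.
95% exceeds the 20% threshold, so Luis is a related party to Stonebridge Textiles S.p.A.

Yes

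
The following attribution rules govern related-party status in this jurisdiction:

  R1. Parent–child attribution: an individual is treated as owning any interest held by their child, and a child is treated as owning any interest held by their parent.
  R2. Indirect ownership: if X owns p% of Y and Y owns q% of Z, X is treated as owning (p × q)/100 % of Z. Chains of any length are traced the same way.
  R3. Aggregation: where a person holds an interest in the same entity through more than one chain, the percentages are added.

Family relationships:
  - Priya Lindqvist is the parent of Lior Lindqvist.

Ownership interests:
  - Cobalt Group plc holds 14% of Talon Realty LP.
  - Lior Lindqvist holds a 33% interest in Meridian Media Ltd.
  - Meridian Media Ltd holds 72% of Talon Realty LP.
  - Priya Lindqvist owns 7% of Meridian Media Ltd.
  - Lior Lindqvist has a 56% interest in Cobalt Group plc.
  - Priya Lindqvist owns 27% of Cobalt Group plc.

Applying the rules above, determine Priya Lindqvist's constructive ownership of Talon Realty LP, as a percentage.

By parent–child attribution (R1), Priya Lindqvist is treated as also owning Lior Lindqvist's interest in Cobalt Group plc, giving 27% + 56% = 83%.
By parent–child attribution (R1), Priya Lindqvist is treated as also owning Lior Lindqvist's interest in Meridian Media Ltd, giving 7% + 33% = 40%.
Chain via Cobalt Group plc (R2): 83% × 14% = 11.62% of Talon Realty LP.
Chain via Meridian Media Ltd (R2): 40% × 72% = 28.8% of Talon Realty LP.
Aggregating (R3): 11.62% + 28.8% = 40.42%.

40.42%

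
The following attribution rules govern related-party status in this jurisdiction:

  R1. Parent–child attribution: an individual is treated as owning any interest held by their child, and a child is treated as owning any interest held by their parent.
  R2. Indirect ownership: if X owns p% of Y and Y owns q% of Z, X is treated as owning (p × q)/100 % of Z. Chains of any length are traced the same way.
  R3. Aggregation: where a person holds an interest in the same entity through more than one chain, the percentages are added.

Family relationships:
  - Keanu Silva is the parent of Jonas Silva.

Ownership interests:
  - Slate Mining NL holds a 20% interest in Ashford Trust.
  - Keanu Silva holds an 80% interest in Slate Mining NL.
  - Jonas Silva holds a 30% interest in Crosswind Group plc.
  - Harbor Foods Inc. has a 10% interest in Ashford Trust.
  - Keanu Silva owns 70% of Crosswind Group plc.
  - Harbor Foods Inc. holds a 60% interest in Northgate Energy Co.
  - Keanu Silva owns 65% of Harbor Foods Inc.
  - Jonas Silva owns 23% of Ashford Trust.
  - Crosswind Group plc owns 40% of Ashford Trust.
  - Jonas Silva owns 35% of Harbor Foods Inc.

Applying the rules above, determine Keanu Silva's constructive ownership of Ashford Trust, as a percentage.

89%

By parent–child attribution (R1), Keanu Silva is treated as also owning Jonas Silva's interest in Harbor Foods Inc, giving 65% + 35% = 100%.
By parent–child attribution (R1), Keanu Silva is treated as also owning Jonas Silva's interest in Crosswind Group plc, giving 70% + 30% = 100%.
By parent–child attribution (R1), Keanu Silva is treated as owning Jonas Silva's 23% interest in Ashford Trust.
Chain via Harbor Foods Inc. (R2): 100% × 10% = 10% of Ashford Trust.
Chain via Slate Mining NL (R2): 80% × 20% = 16% of Ashford Trust.
Chain via Crosswind Group plc (R2): 100% × 40% = 40% of Ashford Trust.
Direct interest in Ashford Trust: 23%.
Aggregating (R3): 10% + 16% + 40% + 23% = 89%.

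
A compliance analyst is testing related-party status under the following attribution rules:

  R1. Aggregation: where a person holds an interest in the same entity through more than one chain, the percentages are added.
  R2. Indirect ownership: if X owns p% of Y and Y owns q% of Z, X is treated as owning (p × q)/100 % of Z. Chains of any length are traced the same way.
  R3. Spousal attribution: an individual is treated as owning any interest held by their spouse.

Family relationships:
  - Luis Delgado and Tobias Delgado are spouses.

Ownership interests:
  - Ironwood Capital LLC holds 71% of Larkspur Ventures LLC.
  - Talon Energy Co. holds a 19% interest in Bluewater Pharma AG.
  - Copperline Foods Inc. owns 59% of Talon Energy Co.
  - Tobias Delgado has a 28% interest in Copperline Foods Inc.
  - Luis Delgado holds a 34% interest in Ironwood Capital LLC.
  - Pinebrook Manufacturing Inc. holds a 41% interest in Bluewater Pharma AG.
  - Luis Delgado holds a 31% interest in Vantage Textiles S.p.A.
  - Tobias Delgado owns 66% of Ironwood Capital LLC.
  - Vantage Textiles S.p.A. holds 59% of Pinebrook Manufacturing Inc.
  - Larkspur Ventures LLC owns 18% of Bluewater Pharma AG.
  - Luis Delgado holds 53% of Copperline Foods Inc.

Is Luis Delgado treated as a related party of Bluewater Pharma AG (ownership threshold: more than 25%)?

Yes

By spousal attribution (R3), Luis Delgado is treated as also owning Tobias Delgado's interest in Copperline Foods Inc, giving 53% + 28% = 81%.
By spousal attribution (R3), Luis Delgado is treated as also owning Tobias Delgado's interest in Ironwood Capital LLC, giving 34% + 66% = 100%.
Chain via Vantage Textiles S.p.A. → Pinebrook Manufacturing Inc. (R2): 31% × 59% × 41% = 7.4989% of Bluewater Pharma AG.
Chain via Copperline Foods Inc. → Talon Energy Co. (R2): 81% × 59% × 19% = 9.0801% of Bluewater Pharma AG.
Chain via Ironwood Capital LLC → Larkspur Ventures LLC (R2): 100% × 71% × 18% = 12.78% of Bluewater Pharma AG.
Aggregating (R1): 7.4989% + 9.0801% + 12.78% = 29.359%.
29.359% exceeds the 25% threshold, so Luis is a related party to Bluewater Pharma AG.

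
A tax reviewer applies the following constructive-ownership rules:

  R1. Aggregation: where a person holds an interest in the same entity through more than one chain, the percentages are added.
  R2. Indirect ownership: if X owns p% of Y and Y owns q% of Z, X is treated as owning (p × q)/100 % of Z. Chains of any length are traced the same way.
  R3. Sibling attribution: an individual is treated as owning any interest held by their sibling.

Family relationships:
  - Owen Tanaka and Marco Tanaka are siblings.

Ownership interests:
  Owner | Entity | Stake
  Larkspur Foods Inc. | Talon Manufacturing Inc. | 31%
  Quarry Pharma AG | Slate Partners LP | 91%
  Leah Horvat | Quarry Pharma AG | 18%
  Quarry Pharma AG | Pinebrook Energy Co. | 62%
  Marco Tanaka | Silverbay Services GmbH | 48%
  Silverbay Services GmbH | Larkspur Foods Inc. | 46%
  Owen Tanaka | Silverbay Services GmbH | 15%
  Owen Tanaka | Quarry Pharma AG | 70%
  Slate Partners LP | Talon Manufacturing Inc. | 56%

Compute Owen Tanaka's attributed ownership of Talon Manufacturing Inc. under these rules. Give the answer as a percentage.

By sibling attribution (R3), Owen Tanaka is treated as also owning Marco Tanaka's interest in Silverbay Services GmbH, giving 15% + 48% = 63%.
Chain via Silverbay Services GmbH → Larkspur Foods Inc. (R2): 63% × 46% × 31% = 8.9838% of Talon Manufacturing Inc.
Chain via Quarry Pharma AG → Slate Partners LP (R2): 70% × 91% × 56% = 35.672% of Talon Manufacturing Inc.
Aggregating (R1): 8.9838% + 35.672% = 44.6558%.

44.6558%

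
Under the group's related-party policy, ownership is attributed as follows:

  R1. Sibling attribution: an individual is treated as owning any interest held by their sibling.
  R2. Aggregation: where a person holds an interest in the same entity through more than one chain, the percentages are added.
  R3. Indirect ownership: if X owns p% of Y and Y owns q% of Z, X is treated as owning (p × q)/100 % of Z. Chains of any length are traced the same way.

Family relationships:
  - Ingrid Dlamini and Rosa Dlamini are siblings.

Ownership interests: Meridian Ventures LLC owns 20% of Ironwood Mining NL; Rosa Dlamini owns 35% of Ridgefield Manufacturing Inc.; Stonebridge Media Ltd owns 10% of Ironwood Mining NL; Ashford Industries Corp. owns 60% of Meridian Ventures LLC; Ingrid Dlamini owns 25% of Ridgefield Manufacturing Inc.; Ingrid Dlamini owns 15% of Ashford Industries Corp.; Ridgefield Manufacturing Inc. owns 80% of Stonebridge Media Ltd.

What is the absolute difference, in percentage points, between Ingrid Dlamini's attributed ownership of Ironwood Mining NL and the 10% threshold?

3.4

By sibling attribution (R1), Ingrid Dlamini is treated as also owning Rosa Dlamini's interest in Ridgefield Manufacturing Inc, giving 25% + 35% = 60%.
Chain via Ashford Industries Corp. → Meridian Ventures LLC (R3): 15% × 60% × 20% = 1.8% of Ironwood Mining NL.
Chain via Ridgefield Manufacturing Inc. → Stonebridge Media Ltd (R3): 60% × 80% × 10% = 4.8% of Ironwood Mining NL.
Aggregating (R2): 1.8% + 4.8% = 6.6%.
6.6% falls short of the 10% threshold by 3.4 percentage points.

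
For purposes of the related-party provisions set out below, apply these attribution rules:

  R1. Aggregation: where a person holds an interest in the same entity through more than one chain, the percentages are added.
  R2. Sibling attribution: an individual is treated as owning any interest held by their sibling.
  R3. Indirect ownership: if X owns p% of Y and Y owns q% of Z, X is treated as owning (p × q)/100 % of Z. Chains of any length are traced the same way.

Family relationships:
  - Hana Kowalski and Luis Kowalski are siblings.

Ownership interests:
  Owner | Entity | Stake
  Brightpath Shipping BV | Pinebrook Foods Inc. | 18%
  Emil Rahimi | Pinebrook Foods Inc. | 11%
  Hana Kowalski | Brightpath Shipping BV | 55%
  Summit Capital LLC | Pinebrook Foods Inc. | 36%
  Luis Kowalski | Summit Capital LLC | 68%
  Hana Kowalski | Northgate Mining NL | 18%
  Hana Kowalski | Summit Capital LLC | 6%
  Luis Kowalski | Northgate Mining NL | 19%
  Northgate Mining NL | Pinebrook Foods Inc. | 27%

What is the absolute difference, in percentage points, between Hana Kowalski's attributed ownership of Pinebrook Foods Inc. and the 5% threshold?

By sibling attribution (R2), Hana Kowalski is treated as also owning Luis Kowalski's interest in Summit Capital LLC, giving 6% + 68% = 74%.
By sibling attribution (R2), Hana Kowalski is treated as also owning Luis Kowalski's interest in Northgate Mining NL, giving 18% + 19% = 37%.
Chain via Summit Capital LLC (R3): 74% × 36% = 26.64% of Pinebrook Foods Inc.
Chain via Northgate Mining NL (R3): 37% × 27% = 9.99% of Pinebrook Foods Inc.
Chain via Brightpath Shipping BV (R3): 55% × 18% = 9.9% of Pinebrook Foods Inc.
Aggregating (R1): 26.64% + 9.99% + 9.9% = 46.53%.
46.53% exceeds the 5% threshold by 41.53 percentage points.

41.53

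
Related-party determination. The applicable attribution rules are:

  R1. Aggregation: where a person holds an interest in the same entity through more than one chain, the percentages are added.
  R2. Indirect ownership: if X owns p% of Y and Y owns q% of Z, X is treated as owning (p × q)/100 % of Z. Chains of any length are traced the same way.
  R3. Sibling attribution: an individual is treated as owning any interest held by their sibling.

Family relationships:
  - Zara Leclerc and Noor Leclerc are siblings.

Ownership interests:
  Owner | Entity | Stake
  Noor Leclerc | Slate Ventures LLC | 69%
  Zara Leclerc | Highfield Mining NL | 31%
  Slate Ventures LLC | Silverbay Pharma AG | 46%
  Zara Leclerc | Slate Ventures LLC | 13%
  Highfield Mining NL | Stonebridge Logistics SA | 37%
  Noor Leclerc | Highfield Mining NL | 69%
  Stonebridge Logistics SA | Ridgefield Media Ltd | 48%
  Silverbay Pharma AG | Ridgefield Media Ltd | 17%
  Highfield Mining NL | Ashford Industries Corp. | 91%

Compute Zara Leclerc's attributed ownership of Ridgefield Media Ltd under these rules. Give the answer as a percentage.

By sibling attribution (R3), Zara Leclerc is treated as also owning Noor Leclerc's interest in Highfield Mining NL, giving 31% + 69% = 100%.
By sibling attribution (R3), Zara Leclerc is treated as also owning Noor Leclerc's interest in Slate Ventures LLC, giving 13% + 69% = 82%.
Chain via Highfield Mining NL → Stonebridge Logistics SA (R2): 100% × 37% × 48% = 17.76% of Ridgefield Media Ltd.
Chain via Slate Ventures LLC → Silverbay Pharma AG (R2): 82% × 46% × 17% = 6.4124% of Ridgefield Media Ltd.
Aggregating (R1): 17.76% + 6.4124% = 24.1724%.

24.1724%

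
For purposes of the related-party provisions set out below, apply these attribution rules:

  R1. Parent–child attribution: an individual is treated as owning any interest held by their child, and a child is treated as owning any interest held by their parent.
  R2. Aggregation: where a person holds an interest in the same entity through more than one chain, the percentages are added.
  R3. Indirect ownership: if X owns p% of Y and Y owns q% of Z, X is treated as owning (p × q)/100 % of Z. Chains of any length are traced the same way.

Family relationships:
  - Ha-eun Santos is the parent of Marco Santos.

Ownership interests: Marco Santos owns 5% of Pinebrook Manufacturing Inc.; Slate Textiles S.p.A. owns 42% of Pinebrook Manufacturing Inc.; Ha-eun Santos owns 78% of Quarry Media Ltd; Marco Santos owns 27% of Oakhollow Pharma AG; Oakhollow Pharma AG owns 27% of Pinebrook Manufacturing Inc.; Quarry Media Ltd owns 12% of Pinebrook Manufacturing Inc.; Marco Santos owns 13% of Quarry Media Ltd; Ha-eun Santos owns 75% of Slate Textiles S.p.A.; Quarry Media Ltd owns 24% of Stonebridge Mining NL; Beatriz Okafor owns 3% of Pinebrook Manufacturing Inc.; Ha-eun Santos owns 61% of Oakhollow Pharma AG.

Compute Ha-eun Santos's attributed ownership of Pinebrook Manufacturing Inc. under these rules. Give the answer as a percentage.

By parent–child attribution (R1), Ha-eun Santos is treated as also owning Marco Santos's interest in Oakhollow Pharma AG, giving 61% + 27% = 88%.
By parent–child attribution (R1), Ha-eun Santos is treated as also owning Marco Santos's interest in Quarry Media Ltd, giving 78% + 13% = 91%.
By parent–child attribution (R1), Ha-eun Santos is treated as owning Marco Santos's 5% interest in Pinebrook Manufacturing Inc.
Chain via Oakhollow Pharma AG (R3): 88% × 27% = 23.76% of Pinebrook Manufacturing Inc.
Chain via Slate Textiles S.p.A. (R3): 75% × 42% = 31.5% of Pinebrook Manufacturing Inc.
Chain via Quarry Media Ltd (R3): 91% × 12% = 10.92% of Pinebrook Manufacturing Inc.
Direct interest in Pinebrook Manufacturing Inc: 5%.
Aggregating (R2): 23.76% + 31.5% + 10.92% + 5% = 71.18%.

71.18%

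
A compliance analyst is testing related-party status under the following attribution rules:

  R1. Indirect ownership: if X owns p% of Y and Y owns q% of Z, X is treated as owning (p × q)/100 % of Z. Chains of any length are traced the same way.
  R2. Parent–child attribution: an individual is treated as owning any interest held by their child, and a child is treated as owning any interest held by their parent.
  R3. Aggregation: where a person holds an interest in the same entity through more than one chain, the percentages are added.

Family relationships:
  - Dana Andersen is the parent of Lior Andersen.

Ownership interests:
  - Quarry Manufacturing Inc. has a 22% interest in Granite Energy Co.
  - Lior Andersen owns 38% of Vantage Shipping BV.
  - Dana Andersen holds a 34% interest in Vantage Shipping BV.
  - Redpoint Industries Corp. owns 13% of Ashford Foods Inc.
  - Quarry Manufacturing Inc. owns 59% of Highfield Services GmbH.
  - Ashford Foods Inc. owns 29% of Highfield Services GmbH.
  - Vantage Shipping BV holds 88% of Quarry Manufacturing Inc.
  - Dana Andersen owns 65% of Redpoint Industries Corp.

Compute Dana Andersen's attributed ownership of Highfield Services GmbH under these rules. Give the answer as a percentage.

By parent–child attribution (R2), Dana Andersen is treated as also owning Lior Andersen's interest in Vantage Shipping BV, giving 34% + 38% = 72%.
Chain via Vantage Shipping BV → Quarry Manufacturing Inc. (R1): 72% × 88% × 59% = 37.3824% of Highfield Services GmbH.
Chain via Redpoint Industries Corp. → Ashford Foods Inc. (R1): 65% × 13% × 29% = 2.4505% of Highfield Services GmbH.
Aggregating (R3): 37.3824% + 2.4505% = 39.8329%.

39.8329%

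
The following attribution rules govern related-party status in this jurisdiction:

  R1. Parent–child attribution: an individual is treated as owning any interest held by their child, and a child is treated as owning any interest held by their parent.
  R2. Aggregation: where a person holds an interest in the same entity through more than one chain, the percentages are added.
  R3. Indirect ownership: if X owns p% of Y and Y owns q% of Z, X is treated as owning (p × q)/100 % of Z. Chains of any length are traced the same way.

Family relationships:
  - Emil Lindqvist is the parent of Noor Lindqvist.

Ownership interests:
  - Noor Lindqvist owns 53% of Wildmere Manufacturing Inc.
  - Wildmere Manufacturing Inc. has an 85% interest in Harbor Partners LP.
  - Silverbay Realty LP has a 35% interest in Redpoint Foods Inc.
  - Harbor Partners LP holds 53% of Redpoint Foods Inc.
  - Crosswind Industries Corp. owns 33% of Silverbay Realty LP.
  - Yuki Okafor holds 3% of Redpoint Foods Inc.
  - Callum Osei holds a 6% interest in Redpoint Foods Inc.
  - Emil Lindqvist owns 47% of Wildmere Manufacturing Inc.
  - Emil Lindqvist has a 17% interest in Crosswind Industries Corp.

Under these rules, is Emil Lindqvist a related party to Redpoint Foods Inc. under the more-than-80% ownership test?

By parent–child attribution (R1), Emil Lindqvist is treated as also owning Noor Lindqvist's interest in Wildmere Manufacturing Inc, giving 47% + 53% = 100%.
Chain via Wildmere Manufacturing Inc. → Harbor Partners LP (R3): 100% × 85% × 53% = 45.05% of Redpoint Foods Inc.
Chain via Crosswind Industries Corp. → Silverbay Realty LP (R3): 17% × 33% × 35% = 1.9635% of Redpoint Foods Inc.
Aggregating (R2): 45.05% + 1.9635% = 47.0135%.
47.0135% does not exceed the 80% threshold, so Emil is not a related party to Redpoint Foods Inc.

No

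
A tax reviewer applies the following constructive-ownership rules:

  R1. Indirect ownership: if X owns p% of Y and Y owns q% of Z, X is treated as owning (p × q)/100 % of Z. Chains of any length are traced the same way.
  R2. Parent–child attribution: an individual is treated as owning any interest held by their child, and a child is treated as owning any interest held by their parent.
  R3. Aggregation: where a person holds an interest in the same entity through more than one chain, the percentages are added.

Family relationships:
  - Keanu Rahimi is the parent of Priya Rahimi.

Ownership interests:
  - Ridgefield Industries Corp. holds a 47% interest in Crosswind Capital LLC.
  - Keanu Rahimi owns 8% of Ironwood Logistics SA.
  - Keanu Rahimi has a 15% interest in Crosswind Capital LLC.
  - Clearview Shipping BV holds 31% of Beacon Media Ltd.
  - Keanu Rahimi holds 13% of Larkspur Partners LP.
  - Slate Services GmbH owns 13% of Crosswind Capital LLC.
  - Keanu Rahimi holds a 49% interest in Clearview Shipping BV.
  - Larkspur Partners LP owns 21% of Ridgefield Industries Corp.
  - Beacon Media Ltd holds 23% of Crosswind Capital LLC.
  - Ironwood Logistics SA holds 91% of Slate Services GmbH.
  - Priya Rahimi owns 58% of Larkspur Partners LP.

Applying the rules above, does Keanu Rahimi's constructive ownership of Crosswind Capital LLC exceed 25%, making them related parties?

By parent–child attribution (R2), Keanu Rahimi is treated as also owning Priya Rahimi's interest in Larkspur Partners LP, giving 13% + 58% = 71%.
Chain via Clearview Shipping BV → Beacon Media Ltd (R1): 49% × 31% × 23% = 3.4937% of Crosswind Capital LLC.
Chain via Larkspur Partners LP → Ridgefield Industries Corp. (R1): 71% × 21% × 47% = 7.0077% of Crosswind Capital LLC.
Chain via Ironwood Logistics SA → Slate Services GmbH (R1): 8% × 91% × 13% = 0.9464% of Crosswind Capital LLC.
Direct interest in Crosswind Capital LLC: 15%.
Aggregating (R3): 3.4937% + 7.0077% + 0.9464% + 15% = 26.4478%.
26.4478% exceeds the 25% threshold, so Keanu is a related party to Crosswind Capital LLC.

Yes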